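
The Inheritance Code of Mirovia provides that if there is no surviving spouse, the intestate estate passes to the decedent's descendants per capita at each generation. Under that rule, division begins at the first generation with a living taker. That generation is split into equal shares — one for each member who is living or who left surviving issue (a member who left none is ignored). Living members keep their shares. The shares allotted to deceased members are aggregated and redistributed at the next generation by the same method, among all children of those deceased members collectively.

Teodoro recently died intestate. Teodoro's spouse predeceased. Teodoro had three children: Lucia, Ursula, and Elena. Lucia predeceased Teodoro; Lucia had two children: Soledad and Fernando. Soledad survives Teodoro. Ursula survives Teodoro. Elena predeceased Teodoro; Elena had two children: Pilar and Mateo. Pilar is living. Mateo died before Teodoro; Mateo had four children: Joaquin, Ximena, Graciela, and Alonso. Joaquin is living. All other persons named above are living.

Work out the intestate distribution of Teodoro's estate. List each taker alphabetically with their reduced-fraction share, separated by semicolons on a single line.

There is no surviving spouse, so the entire estate passes to Teodoro's descendants per capita at each generation.
At generation 1 (Lucia, Ursula, Elena) there are 3 shares of (1)/3 = 1/3 each.
Living: Ursula — each takes 1/3.
Deceased: Lucia and Elena. Their combined 2/3 is pooled and carried to generation 2.
At generation 2 (Soledad, Fernando, Pilar, Mateo) there are 4 shares of (2/3)/4 = 1/6 each.
Living: Soledad, Fernando, and Pilar — each takes 1/6.
Deceased: Mateo. That 1/6 share is carried to generation 3.
At generation 3 (Joaquin, Ximena, Graciela, Alonso) there are 4 shares of (1/6)/4 = 1/24 each.
Living: Joaquin, Ximena, Graciela, and Alonso — each takes 1/24.

Alonso 1/24; Fernando 1/6; Graciela 1/24; Joaquin 1/24; Pilar 1/6; Soledad 1/6; Ursula 1/3; Ximena 1/24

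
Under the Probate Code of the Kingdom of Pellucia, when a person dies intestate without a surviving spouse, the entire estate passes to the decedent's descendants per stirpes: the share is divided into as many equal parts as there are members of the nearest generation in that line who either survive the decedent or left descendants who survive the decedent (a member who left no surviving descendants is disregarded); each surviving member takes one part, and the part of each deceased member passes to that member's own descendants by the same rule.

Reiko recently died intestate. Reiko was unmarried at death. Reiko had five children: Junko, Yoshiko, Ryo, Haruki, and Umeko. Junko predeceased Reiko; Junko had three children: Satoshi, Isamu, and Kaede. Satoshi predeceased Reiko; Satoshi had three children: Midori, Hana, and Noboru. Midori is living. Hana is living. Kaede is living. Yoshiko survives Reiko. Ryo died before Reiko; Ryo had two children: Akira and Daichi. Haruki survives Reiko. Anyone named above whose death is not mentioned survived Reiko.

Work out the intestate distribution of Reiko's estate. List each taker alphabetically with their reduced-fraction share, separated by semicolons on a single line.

Akira 1/10; Daichi 1/10; Hana 1/45; Haruki 1/5; Isamu 1/15; Kaede 1/15; Midori 1/45; Noboru 1/45; Umeko 1/5; Yoshiko 1/5

There is no surviving spouse, so the entire estate passes to Reiko's descendants per stirpes.
The estate is divided into 5 equal shares of 1/5 among Junko, Yoshiko, Ryo, Haruki, Umeko.
Junko predeceased; the 1/5 allotted to Junko's branch passes to Junko's issue by representation.
The 1/5 is divided into 3 equal shares of 1/15 among Satoshi, Isamu, Kaede.
Satoshi predeceased; the 1/15 allotted to Satoshi's branch passes to Satoshi's issue by representation.
The 1/15 is divided into 3 equal shares of 1/45 among Midori, Hana, Noboru.
Midori is living and takes 1/45.
Hana is living and takes 1/45.
Noboru is living and takes 1/45.
Isamu is living and takes 1/15.
Kaede is living and takes 1/15.
Yoshiko is living and takes 1/5.
Ryo predeceased; the 1/5 allotted to Ryo's branch passes to Ryo's issue by representation.
The 1/5 is divided into 2 equal shares of 1/10 among Akira, Daichi.
Akira is living and takes 1/10.
Daichi is living and takes 1/10.
Haruki is living and takes 1/5.
Umeko is living and takes 1/5.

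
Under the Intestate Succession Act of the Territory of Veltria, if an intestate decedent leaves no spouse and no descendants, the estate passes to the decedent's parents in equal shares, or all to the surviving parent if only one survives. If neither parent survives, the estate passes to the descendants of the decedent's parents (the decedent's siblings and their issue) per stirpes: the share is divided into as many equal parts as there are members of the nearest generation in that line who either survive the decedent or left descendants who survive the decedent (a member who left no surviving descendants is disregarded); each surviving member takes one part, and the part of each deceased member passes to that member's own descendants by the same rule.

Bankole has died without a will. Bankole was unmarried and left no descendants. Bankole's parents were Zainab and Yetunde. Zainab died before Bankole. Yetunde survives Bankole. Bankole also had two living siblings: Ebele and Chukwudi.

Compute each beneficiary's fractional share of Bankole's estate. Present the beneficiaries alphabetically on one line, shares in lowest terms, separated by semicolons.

Yetunde 1

Only one parent, Yetunde, survives, so Yetunde takes the entire estate. The siblings take nothing because a surviving parent has priority.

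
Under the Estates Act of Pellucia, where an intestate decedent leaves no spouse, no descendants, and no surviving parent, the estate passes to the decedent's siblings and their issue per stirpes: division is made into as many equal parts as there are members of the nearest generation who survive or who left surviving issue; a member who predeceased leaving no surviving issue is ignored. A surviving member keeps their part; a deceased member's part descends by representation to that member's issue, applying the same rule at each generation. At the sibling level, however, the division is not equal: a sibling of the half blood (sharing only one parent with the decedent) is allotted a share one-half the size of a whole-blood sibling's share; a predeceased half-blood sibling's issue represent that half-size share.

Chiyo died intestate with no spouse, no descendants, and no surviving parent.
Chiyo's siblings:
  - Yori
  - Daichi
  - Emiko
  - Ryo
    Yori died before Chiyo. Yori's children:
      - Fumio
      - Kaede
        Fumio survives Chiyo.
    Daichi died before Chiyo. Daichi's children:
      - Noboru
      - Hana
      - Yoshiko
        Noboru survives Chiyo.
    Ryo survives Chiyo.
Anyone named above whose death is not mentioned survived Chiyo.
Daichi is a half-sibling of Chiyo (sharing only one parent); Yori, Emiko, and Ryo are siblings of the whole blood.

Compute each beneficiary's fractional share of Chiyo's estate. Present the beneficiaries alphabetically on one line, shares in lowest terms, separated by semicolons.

Emiko 2/7; Fumio 1/7; Hana 1/21; Kaede 1/7; Noboru 1/21; Ryo 2/7; Yoshiko 1/21

No spouse, descendants, or parent survives, so the estate passes to Chiyo's siblings per stirpes.
Half-blood siblings count for one-half the weight of whole-blood siblings at the initial division.
Dividing 1 in proportion to weights (total weight 7/2): Yori (weight 1) → 2/7; Daichi (weight 1/2) → 1/7; Emiko (weight 1) → 2/7; Ryo (weight 1) → 2/7.
Yori predeceased; the 2/7 allotted to Yori's branch passes to Yori's issue by representation.
The 2/7 is divided into 2 equal shares of 1/7 among Fumio, Kaede.
Fumio is living and takes 1/7.
Kaede is living and takes 1/7.
Daichi predeceased; the 1/7 allotted to Daichi's branch passes to Daichi's issue by representation.
The 1/7 is divided into 3 equal shares of 1/21 among Noboru, Hana, Yoshiko.
Noboru is living and takes 1/21.
Hana is living and takes 1/21.
Yoshiko is living and takes 1/21.
Emiko is living and takes 2/7.
Ryo is living and takes 2/7.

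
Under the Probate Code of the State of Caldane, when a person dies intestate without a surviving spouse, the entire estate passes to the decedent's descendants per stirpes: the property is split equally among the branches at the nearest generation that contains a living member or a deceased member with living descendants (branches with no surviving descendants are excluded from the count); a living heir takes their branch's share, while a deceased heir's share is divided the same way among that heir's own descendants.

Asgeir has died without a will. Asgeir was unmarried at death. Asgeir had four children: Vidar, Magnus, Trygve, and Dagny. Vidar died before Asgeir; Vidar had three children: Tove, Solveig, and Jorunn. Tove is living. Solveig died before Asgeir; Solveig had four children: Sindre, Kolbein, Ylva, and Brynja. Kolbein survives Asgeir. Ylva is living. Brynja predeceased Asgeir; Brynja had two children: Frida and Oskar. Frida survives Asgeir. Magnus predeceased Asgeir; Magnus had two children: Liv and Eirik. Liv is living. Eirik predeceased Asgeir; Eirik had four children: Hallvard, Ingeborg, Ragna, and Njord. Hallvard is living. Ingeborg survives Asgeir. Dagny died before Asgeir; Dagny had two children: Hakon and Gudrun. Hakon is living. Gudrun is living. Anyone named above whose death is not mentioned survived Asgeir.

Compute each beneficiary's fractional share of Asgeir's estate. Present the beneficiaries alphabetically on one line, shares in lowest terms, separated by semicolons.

There is no surviving spouse, so the entire estate passes to Asgeir's descendants per stirpes.
The estate is divided into 4 equal shares of 1/4 among Vidar, Magnus, Trygve, Dagny.
Vidar predeceased; the 1/4 allotted to Vidar's branch passes to Vidar's issue by representation.
The 1/4 is divided into 3 equal shares of 1/12 among Tove, Solveig, Jorunn.
Tove is living and takes 1/12.
Solveig predeceased; the 1/12 allotted to Solveig's branch passes to Solveig's issue by representation.
The 1/12 is divided into 4 equal shares of 1/48 among Sindre, Kolbein, Ylva, Brynja.
Sindre is living and takes 1/48.
Kolbein is living and takes 1/48.
Ylva is living and takes 1/48.
Brynja predeceased; the 1/48 allotted to Brynja's branch passes to Brynja's issue by representation.
The 1/48 is divided into 2 equal shares of 1/96 among Frida, Oskar.
Frida is living and takes 1/96.
Oskar is living and takes 1/96.
Jorunn is living and takes 1/12.
Magnus predeceased; the 1/4 allotted to Magnus's branch passes to Magnus's issue by representation.
The 1/4 is divided into 2 equal shares of 1/8 among Liv, Eirik.
Liv is living and takes 1/8.
Eirik predeceased; the 1/8 allotted to Eirik's branch passes to Eirik's issue by representation.
The 1/8 is divided into 4 equal shares of 1/32 among Hallvard, Ingeborg, Ragna, Njord.
Hallvard is living and takes 1/32.
Ingeborg is living and takes 1/32.
Ragna is living and takes 1/32.
Njord is living and takes 1/32.
Trygve is living and takes 1/4.
Dagny predeceased; the 1/4 allotted to Dagny's branch passes to Dagny's issue by representation.
The 1/4 is divided into 2 equal shares of 1/8 among Hakon, Gudrun.
Hakon is living and takes 1/8.
Gudrun is living and takes 1/8.

Frida 1/96; Gudrun 1/8; Hakon 1/8; Hallvard 1/32; Ingeborg 1/32; Jorunn 1/12; Kolbein 1/48; Liv 1/8; Njord 1/32; Oskar 1/96; Ragna 1/32; Sindre 1/48; Tove 1/12; Trygve 1/4; Ylva 1/48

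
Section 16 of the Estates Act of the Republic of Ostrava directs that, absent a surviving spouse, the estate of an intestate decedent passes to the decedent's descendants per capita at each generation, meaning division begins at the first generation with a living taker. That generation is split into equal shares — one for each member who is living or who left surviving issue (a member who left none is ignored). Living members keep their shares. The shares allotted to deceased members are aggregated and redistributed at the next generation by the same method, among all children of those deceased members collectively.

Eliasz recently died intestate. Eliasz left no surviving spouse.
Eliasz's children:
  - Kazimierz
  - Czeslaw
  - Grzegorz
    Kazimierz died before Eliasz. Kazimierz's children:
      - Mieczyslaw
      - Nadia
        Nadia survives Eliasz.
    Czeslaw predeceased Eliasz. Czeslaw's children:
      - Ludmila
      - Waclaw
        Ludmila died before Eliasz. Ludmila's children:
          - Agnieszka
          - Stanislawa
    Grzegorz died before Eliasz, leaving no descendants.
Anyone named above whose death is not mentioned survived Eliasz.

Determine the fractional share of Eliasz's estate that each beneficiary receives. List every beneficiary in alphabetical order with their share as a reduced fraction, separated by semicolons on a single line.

There is no surviving spouse, so the entire estate passes to Eliasz's descendants per capita at each generation.
No one at generation 1 (Kazimierz, Czeslaw) is living; moving to the next generation.
At generation 2 (Mieczyslaw, Nadia, Ludmila, Waclaw) there are 4 shares of (1)/4 = 1/4 each.
Living: Mieczyslaw, Nadia, and Waclaw — each takes 1/4.
Deceased: Ludmila. That 1/4 share is carried to generation 3.
At generation 3 (Agnieszka, Stanislawa) there are 2 shares of (1/4)/2 = 1/8 each.
Living: Agnieszka and Stanislawa — each takes 1/8.

Agnieszka 1/8; Mieczyslaw 1/4; Nadia 1/4; Stanislawa 1/8; Waclaw 1/4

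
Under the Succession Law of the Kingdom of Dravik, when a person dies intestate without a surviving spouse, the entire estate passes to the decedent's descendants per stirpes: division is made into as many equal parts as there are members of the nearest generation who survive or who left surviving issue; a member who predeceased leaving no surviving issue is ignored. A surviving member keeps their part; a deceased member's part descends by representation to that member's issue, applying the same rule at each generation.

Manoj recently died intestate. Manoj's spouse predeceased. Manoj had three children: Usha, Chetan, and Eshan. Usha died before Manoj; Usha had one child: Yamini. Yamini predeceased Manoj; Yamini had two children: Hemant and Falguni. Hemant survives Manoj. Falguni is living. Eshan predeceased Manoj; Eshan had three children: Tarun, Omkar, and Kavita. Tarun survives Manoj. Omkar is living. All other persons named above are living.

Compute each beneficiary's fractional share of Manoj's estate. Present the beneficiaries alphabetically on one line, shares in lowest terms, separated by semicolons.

Chetan 1/3; Falguni 1/6; Hemant 1/6; Kavita 1/9; Omkar 1/9; Tarun 1/9

There is no surviving spouse, so the entire estate passes to Manoj's descendants per stirpes.
The estate is divided into 3 equal shares of 1/3 among Usha, Chetan, Eshan.
Usha predeceased; the 1/3 allotted to Usha's branch passes to Usha's issue by representation.
Yamini's line is the sole branch at this level, so the full 1/3 passes to Yamini's issue by representation.
The 1/3 is divided into 2 equal shares of 1/6 among Hemant, Falguni.
Hemant is living and takes 1/6.
Falguni is living and takes 1/6.
Chetan is living and takes 1/3.
Eshan predeceased; the 1/3 allotted to Eshan's branch passes to Eshan's issue by representation.
The 1/3 is divided into 3 equal shares of 1/9 among Tarun, Omkar, Kavita.
Tarun is living and takes 1/9.
Omkar is living and takes 1/9.
Kavita is living and takes 1/9.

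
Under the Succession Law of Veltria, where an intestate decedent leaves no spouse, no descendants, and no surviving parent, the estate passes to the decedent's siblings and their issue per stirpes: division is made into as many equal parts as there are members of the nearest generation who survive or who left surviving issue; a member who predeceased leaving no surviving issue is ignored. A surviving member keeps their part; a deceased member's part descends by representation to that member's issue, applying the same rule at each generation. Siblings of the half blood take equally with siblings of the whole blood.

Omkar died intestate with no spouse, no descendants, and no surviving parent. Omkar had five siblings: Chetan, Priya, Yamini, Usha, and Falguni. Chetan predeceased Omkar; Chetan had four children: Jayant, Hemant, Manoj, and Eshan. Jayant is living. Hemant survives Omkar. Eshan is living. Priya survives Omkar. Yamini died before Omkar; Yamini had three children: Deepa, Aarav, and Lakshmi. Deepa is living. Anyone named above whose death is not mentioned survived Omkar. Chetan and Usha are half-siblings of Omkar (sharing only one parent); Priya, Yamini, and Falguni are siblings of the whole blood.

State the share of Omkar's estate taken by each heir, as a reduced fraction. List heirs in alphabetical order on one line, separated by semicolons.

Aarav 1/15; Deepa 1/15; Eshan 1/20; Falguni 1/5; Hemant 1/20; Jayant 1/20; Lakshmi 1/15; Manoj 1/20; Priya 1/5; Usha 1/5

No spouse, descendants, or parent survives, so the estate passes to Omkar's siblings per stirpes.
Half-blood and whole-blood siblings take equally under the stated rule.
The estate is divided into 5 equal shares of 1/5 among Chetan, Priya, Yamini, Usha, Falguni.
Chetan predeceased; the 1/5 allotted to Chetan's branch passes to Chetan's issue by representation.
The 1/5 is divided into 4 equal shares of 1/20 among Jayant, Hemant, Manoj, Eshan.
Jayant is living and takes 1/20.
Hemant is living and takes 1/20.
Manoj is living and takes 1/20.
Eshan is living and takes 1/20.
Priya is living and takes 1/5.
Yamini predeceased; the 1/5 allotted to Yamini's branch passes to Yamini's issue by representation.
The 1/5 is divided into 3 equal shares of 1/15 among Deepa, Aarav, Lakshmi.
Deepa is living and takes 1/15.
Aarav is living and takes 1/15.
Lakshmi is living and takes 1/15.
Usha is living and takes 1/5.
Falguni is living and takes 1/5.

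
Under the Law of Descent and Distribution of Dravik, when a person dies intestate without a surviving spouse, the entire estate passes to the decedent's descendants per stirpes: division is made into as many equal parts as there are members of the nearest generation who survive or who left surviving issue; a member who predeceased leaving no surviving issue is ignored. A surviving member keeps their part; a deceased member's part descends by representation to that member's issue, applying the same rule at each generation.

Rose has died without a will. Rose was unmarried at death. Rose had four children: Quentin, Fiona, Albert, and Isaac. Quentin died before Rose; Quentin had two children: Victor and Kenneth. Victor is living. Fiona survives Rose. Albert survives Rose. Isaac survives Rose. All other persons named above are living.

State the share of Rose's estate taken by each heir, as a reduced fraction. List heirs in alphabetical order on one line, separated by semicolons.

There is no surviving spouse, so the entire estate passes to Rose's descendants per stirpes.
The estate is divided into 4 equal shares of 1/4 among Quentin, Fiona, Albert, Isaac.
Quentin predeceased; the 1/4 allotted to Quentin's branch passes to Quentin's issue by representation.
The 1/4 is divided into 2 equal shares of 1/8 among Victor, Kenneth.
Victor is living and takes 1/8.
Kenneth is living and takes 1/8.
Fiona is living and takes 1/4.
Albert is living and takes 1/4.
Isaac is living and takes 1/4.

Albert 1/4; Fiona 1/4; Isaac 1/4; Kenneth 1/8; Victor 1/8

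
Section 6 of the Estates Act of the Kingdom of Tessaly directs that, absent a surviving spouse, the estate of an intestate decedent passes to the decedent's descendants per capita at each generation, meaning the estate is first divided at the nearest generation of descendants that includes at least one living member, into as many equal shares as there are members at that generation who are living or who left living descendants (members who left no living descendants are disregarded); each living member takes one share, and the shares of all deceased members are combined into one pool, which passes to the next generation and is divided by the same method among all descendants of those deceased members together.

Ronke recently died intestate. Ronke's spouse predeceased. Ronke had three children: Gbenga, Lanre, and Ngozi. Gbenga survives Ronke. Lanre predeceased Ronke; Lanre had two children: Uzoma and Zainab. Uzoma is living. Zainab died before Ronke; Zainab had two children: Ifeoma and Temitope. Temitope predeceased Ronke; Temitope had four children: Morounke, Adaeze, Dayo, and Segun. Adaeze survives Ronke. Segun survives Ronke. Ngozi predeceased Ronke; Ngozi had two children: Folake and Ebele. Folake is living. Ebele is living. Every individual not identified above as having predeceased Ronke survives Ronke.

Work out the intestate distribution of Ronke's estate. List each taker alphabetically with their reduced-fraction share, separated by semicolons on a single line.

Adaeze 1/48; Dayo 1/48; Ebele 1/6; Folake 1/6; Gbenga 1/3; Ifeoma 1/12; Morounke 1/48; Segun 1/48; Uzoma 1/6

There is no surviving spouse, so the entire estate passes to Ronke's descendants per capita at each generation.
At generation 1 (Gbenga, Lanre, Ngozi) there are 3 shares of (1)/3 = 1/3 each.
Living: Gbenga — each takes 1/3.
Deceased: Lanre and Ngozi. Their combined 2/3 is pooled and carried to generation 2.
At generation 2 (Uzoma, Zainab, Folake, Ebele) there are 4 shares of (2/3)/4 = 1/6 each.
Living: Uzoma, Folake, and Ebele — each takes 1/6.
Deceased: Zainab. That 1/6 share is carried to generation 3.
At generation 3 (Ifeoma, Temitope) there are 2 shares of (1/6)/2 = 1/12 each.
Living: Ifeoma — each takes 1/12.
Deceased: Temitope. That 1/12 share is carried to generation 4.
At generation 4 (Morounke, Adaeze, Dayo, Segun) there are 4 shares of (1/12)/4 = 1/48 each.
Living: Morounke, Adaeze, Dayo, and Segun — each takes 1/48.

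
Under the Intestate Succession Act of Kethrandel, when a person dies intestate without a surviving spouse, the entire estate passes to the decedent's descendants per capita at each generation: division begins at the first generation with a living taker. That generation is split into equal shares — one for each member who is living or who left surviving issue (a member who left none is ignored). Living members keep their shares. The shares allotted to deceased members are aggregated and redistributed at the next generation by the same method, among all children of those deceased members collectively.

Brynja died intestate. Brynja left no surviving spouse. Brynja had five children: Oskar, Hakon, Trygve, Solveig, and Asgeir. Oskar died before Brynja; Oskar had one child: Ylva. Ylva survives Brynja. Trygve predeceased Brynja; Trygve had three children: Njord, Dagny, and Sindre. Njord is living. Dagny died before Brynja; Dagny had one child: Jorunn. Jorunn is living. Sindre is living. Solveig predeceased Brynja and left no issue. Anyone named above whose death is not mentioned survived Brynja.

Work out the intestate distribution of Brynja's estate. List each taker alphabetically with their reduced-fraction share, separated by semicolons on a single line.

There is no surviving spouse, so the entire estate passes to Brynja's descendants per capita at each generation.
At generation 1 (Oskar, Hakon, Trygve, Asgeir) there are 4 shares of (1)/4 = 1/4 each.
Living: Hakon and Asgeir — each takes 1/4.
Deceased: Oskar and Trygve. Their combined 1/2 is pooled and carried to generation 2.
At generation 2 (Ylva, Njord, Dagny, Sindre) there are 4 shares of (1/2)/4 = 1/8 each.
Living: Ylva, Njord, and Sindre — each takes 1/8.
Deceased: Dagny. That 1/8 share is carried to generation 3.
At generation 3 (Jorunn) there are 1 shares of (1/8)/1 = 1/8 each.
Living: Jorunn — each takes 1/8.

Asgeir 1/4; Hakon 1/4; Jorunn 1/8; Njord 1/8; Sindre 1/8; Ylva 1/8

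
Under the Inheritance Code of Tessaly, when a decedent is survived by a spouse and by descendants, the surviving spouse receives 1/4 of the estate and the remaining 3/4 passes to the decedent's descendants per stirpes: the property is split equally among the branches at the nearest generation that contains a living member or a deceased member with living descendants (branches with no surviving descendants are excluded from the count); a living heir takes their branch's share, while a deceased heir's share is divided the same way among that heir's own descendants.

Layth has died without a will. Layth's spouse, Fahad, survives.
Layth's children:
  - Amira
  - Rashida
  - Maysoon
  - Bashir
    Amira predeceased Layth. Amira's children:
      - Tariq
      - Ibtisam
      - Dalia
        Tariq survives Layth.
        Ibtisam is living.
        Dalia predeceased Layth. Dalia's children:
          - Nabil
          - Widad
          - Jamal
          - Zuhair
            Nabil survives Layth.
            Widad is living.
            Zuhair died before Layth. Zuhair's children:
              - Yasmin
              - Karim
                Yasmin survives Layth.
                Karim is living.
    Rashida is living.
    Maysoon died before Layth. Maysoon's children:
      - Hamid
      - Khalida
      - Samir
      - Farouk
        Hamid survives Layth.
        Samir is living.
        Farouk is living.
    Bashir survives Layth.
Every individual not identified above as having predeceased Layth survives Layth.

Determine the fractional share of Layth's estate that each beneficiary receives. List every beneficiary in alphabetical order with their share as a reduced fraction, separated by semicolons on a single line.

Bashir 3/16; Fahad 1/4; Farouk 3/64; Hamid 3/64; Ibtisam 1/16; Jamal 1/64; Karim 1/128; Khalida 3/64; Nabil 1/64; Rashida 3/16; Samir 3/64; Tariq 1/16; Widad 1/64; Yasmin 1/128

Fahad, as surviving spouse, takes 1/4.
The remaining 3/4 passes to Layth's descendants per stirpes.
The 3/4 is divided into 4 equal shares of 3/16 among Amira, Rashida, Maysoon, Bashir.
Amira predeceased; the 3/16 allotted to Amira's branch passes to Amira's issue by representation.
The 3/16 is divided into 3 equal shares of 1/16 among Tariq, Ibtisam, Dalia.
Tariq is living and takes 1/16.
Ibtisam is living and takes 1/16.
Dalia predeceased; the 1/16 allotted to Dalia's branch passes to Dalia's issue by representation.
The 1/16 is divided into 4 equal shares of 1/64 among Nabil, Widad, Jamal, Zuhair.
Nabil is living and takes 1/64.
Widad is living and takes 1/64.
Jamal is living and takes 1/64.
Zuhair predeceased; the 1/64 allotted to Zuhair's branch passes to Zuhair's issue by representation.
The 1/64 is divided into 2 equal shares of 1/128 among Yasmin, Karim.
Yasmin is living and takes 1/128.
Karim is living and takes 1/128.
Rashida is living and takes 3/16.
Maysoon predeceased; the 3/16 allotted to Maysoon's branch passes to Maysoon's issue by representation.
The 3/16 is divided into 4 equal shares of 3/64 among Hamid, Khalida, Samir, Farouk.
Hamid is living and takes 3/64.
Khalida is living and takes 3/64.
Samir is living and takes 3/64.
Farouk is living and takes 3/64.
Bashir is living and takes 3/16.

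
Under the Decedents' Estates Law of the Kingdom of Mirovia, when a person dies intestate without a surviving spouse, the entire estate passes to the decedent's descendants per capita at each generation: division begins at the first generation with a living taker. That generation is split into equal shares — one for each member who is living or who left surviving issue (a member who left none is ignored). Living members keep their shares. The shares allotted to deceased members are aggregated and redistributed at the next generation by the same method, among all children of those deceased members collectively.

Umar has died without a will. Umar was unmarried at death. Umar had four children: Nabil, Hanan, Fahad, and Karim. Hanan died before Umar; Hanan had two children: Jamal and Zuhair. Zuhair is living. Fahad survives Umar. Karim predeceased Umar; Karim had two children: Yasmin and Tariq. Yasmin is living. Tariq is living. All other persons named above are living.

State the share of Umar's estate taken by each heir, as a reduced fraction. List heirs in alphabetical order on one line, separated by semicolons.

There is no surviving spouse, so the entire estate passes to Umar's descendants per capita at each generation.
At generation 1 (Nabil, Hanan, Fahad, Karim) there are 4 shares of (1)/4 = 1/4 each.
Living: Nabil and Fahad — each takes 1/4.
Deceased: Hanan and Karim. Their combined 1/2 is pooled and carried to generation 2.
At generation 2 (Jamal, Zuhair, Yasmin, Tariq) there are 4 shares of (1/2)/4 = 1/8 each.
Living: Jamal, Zuhair, Yasmin, and Tariq — each takes 1/8.

Fahad 1/4; Jamal 1/8; Nabil 1/4; Tariq 1/8; Yasmin 1/8; Zuhair 1/8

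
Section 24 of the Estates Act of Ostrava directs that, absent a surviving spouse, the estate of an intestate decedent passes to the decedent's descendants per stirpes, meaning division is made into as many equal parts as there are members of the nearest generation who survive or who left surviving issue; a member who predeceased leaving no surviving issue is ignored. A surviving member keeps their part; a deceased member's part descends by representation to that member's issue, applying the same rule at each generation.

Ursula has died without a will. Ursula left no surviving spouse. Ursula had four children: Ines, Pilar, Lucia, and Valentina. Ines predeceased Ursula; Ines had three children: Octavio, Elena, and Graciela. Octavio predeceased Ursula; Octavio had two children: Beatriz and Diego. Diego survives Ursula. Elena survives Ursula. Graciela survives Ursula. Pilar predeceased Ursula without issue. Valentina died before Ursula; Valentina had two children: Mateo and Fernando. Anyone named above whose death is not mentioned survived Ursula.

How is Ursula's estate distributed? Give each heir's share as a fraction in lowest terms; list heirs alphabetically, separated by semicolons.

There is no surviving spouse, so the entire estate passes to Ursula's descendants per stirpes.
Pilar left no surviving issue, so that branch lapses and is disregarded.
The estate is divided into 3 equal shares of 1/3 among Ines, Lucia, Valentina.
Ines predeceased; the 1/3 allotted to Ines's branch passes to Ines's issue by representation.
The 1/3 is divided into 3 equal shares of 1/9 among Octavio, Elena, Graciela.
Octavio predeceased; the 1/9 allotted to Octavio's branch passes to Octavio's issue by representation.
The 1/9 is divided into 2 equal shares of 1/18 among Beatriz, Diego.
Beatriz is living and takes 1/18.
Diego is living and takes 1/18.
Elena is living and takes 1/9.
Graciela is living and takes 1/9.
Lucia is living and takes 1/3.
Valentina predeceased; the 1/3 allotted to Valentina's branch passes to Valentina's issue by representation.
The 1/3 is divided into 2 equal shares of 1/6 among Mateo, Fernando.
Mateo is living and takes 1/6.
Fernando is living and takes 1/6.

Beatriz 1/18; Diego 1/18; Elena 1/9; Fernando 1/6; Graciela 1/9; Lucia 1/3; Mateo 1/6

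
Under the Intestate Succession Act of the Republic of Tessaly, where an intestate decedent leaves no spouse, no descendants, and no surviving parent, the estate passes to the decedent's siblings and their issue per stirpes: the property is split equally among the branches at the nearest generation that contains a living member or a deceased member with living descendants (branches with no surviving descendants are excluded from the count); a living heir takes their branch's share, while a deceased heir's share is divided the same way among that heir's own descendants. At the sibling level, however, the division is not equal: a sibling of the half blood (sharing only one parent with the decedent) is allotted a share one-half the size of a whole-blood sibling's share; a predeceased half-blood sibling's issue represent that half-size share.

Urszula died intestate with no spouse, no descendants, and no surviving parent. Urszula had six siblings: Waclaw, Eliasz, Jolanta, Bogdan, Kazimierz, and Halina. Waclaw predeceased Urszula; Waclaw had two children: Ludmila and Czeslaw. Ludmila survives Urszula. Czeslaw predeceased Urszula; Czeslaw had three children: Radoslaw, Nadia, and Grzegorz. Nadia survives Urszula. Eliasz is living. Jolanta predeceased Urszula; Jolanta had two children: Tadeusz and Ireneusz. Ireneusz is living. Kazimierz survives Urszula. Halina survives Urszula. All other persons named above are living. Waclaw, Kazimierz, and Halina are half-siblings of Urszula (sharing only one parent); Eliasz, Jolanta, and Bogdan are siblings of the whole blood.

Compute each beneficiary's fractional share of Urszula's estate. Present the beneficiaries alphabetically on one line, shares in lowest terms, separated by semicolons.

Bogdan 2/9; Eliasz 2/9; Grzegorz 1/54; Halina 1/9; Ireneusz 1/9; Kazimierz 1/9; Ludmila 1/18; Nadia 1/54; Radoslaw 1/54; Tadeusz 1/9

No spouse, descendants, or parent survives, so the estate passes to Urszula's siblings per stirpes.
Half-blood siblings count for one-half the weight of whole-blood siblings at the initial division.
Dividing 1 in proportion to weights (total weight 9/2): Waclaw (weight 1/2) → 1/9; Eliasz (weight 1) → 2/9; Jolanta (weight 1) → 2/9; Bogdan (weight 1) → 2/9; Kazimierz (weight 1/2) → 1/9; Halina (weight 1/2) → 1/9.
Waclaw predeceased; the 1/9 allotted to Waclaw's branch passes to Waclaw's issue by representation.
The 1/9 is divided into 2 equal shares of 1/18 among Ludmila, Czeslaw.
Ludmila is living and takes 1/18.
Czeslaw predeceased; the 1/18 allotted to Czeslaw's branch passes to Czeslaw's issue by representation.
The 1/18 is divided into 3 equal shares of 1/54 among Radoslaw, Nadia, Grzegorz.
Radoslaw is living and takes 1/54.
Nadia is living and takes 1/54.
Grzegorz is living and takes 1/54.
Eliasz is living and takes 2/9.
Jolanta predeceased; the 2/9 allotted to Jolanta's branch passes to Jolanta's issue by representation.
The 2/9 is divided into 2 equal shares of 1/9 among Tadeusz, Ireneusz.
Tadeusz is living and takes 1/9.
Ireneusz is living and takes 1/9.
Bogdan is living and takes 2/9.
Kazimierz is living and takes 1/9.
Halina is living and takes 1/9.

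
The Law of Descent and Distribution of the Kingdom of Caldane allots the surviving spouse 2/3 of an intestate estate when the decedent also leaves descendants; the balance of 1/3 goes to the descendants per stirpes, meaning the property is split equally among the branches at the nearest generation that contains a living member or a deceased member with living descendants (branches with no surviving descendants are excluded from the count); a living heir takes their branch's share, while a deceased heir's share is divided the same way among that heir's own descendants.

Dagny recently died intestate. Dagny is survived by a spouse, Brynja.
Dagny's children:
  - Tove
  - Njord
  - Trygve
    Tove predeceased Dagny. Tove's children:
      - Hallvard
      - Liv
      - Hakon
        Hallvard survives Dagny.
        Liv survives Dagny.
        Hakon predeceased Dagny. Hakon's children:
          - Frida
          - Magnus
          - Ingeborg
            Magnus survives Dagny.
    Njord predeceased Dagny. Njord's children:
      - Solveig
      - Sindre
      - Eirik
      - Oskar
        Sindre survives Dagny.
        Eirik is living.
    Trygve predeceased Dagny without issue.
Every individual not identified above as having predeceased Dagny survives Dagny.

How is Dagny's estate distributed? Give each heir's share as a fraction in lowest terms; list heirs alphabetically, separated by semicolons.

Brynja 2/3; Eirik 1/24; Frida 1/54; Hallvard 1/18; Ingeborg 1/54; Liv 1/18; Magnus 1/54; Oskar 1/24; Sindre 1/24; Solveig 1/24

Brynja, as surviving spouse, takes 2/3.
The remaining 1/3 passes to Dagny's descendants per stirpes.
Trygve left no surviving issue, so that branch lapses and is disregarded.
The 1/3 is divided into 2 equal shares of 1/6 among Tove, Njord.
Tove predeceased; the 1/6 allotted to Tove's branch passes to Tove's issue by representation.
The 1/6 is divided into 3 equal shares of 1/18 among Hallvard, Liv, Hakon.
Hallvard is living and takes 1/18.
Liv is living and takes 1/18.
Hakon predeceased; the 1/18 allotted to Hakon's branch passes to Hakon's issue by representation.
The 1/18 is divided into 3 equal shares of 1/54 among Frida, Magnus, Ingeborg.
Frida is living and takes 1/54.
Magnus is living and takes 1/54.
Ingeborg is living and takes 1/54.
Njord predeceased; the 1/6 allotted to Njord's branch passes to Njord's issue by representation.
The 1/6 is divided into 4 equal shares of 1/24 among Solveig, Sindre, Eirik, Oskar.
Solveig is living and takes 1/24.
Sindre is living and takes 1/24.
Eirik is living and takes 1/24.
Oskar is living and takes 1/24.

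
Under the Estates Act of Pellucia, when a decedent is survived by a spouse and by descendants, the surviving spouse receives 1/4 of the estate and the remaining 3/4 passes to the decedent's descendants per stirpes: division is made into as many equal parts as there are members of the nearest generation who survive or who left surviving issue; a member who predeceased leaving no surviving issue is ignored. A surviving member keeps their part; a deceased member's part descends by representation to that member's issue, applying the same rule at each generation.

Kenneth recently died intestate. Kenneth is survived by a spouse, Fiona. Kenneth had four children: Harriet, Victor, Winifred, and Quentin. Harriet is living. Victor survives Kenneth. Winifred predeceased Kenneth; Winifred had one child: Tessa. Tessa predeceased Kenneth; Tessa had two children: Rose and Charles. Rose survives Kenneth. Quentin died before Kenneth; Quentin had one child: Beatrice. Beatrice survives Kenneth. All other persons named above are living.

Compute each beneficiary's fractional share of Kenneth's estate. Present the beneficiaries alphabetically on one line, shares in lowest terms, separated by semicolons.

Beatrice 3/16; Charles 3/32; Fiona 1/4; Harriet 3/16; Rose 3/32; Victor 3/16

Fiona, as surviving spouse, takes 1/4.
The remaining 3/4 passes to Kenneth's descendants per stirpes.
The 3/4 is divided into 4 equal shares of 3/16 among Harriet, Victor, Winifred, Quentin.
Harriet is living and takes 3/16.
Victor is living and takes 3/16.
Winifred predeceased; the 3/16 allotted to Winifred's branch passes to Winifred's issue by representation.
Tessa's line is the sole branch at this level, so the full 3/16 passes to Tessa's issue by representation.
The 3/16 is divided into 2 equal shares of 3/32 among Rose, Charles.
Rose is living and takes 3/32.
Charles is living and takes 3/32.
Quentin predeceased; the 3/16 allotted to Quentin's branch passes to Quentin's issue by representation.
Beatrice is the sole taker at this level and receives the full 3/16.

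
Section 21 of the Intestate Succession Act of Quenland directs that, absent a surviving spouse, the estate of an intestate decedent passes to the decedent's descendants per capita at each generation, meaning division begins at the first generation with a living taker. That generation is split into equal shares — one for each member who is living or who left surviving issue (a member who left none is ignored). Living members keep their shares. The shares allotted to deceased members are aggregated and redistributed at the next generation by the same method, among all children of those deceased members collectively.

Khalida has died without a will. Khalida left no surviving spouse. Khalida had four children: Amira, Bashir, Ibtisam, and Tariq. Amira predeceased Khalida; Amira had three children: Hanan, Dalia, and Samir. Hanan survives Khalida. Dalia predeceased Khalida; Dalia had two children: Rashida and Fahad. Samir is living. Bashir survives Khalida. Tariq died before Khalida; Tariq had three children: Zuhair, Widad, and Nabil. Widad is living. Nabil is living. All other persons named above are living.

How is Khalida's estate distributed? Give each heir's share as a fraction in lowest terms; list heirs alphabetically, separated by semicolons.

There is no surviving spouse, so the entire estate passes to Khalida's descendants per capita at each generation.
At generation 1 (Amira, Bashir, Ibtisam, Tariq) there are 4 shares of (1)/4 = 1/4 each.
Living: Bashir and Ibtisam — each takes 1/4.
Deceased: Amira and Tariq. Their combined 1/2 is pooled and carried to generation 2.
At generation 2 (Hanan, Dalia, Samir, Zuhair, Widad, Nabil) there are 6 shares of (1/2)/6 = 1/12 each.
Living: Hanan, Samir, Zuhair, Widad, and Nabil — each takes 1/12.
Deceased: Dalia. That 1/12 share is carried to generation 3.
At generation 3 (Rashida, Fahad) there are 2 shares of (1/12)/2 = 1/24 each.
Living: Rashida and Fahad — each takes 1/24.

Bashir 1/4; Fahad 1/24; Hanan 1/12; Ibtisam 1/4; Nabil 1/12; Rashida 1/24; Samir 1/12; Widad 1/12; Zuhair 1/12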